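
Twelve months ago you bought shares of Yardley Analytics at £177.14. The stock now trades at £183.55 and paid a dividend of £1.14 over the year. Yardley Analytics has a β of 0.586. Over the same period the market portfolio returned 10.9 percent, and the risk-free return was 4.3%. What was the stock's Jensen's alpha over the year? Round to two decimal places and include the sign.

Realised HPR = (P1 + D1 − P0) / P0 = (183.55 + 1.14 − 177.14) / 177.14 = 7.55 / 177.14 = 4.2622%
MRP = 10.9% − 4.3% = 6.60%
CAPM required = R_f + β·MRP = 4.3% + 0.586 × 6.6% = 8.1676%
α = realised − required = 4.2622% − 8.1676% = -3.91%

-3.91%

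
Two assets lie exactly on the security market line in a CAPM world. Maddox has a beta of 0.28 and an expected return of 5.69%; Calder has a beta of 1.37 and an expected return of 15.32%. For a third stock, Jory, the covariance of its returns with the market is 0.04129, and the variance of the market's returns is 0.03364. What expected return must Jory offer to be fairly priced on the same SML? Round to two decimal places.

MRP = (15.32% − 5.69%) / (1.37 − 0.28) = 8.8349%
R_f = 5.69% − 0.28 × 8.8349% = 3.2162%
β_Jory = Cov / Var(R_m) = 0.04129 / 0.03364 = 1.2274
E(R_Jory) = R_f + β × MRP = 3.2162% + 1.2274 × 8.8349% = 14.06%

14.06%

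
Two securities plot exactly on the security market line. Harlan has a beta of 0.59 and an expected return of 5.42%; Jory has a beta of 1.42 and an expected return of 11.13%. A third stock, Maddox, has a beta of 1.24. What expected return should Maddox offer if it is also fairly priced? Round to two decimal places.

9.89%

MRP (SML slope) = (11.13% − 5.42%) / (1.42 − 0.59) = 5.71% / 0.83 = 6.8795%
R_f (intercept) = 5.42% − 0.59 × 6.8795% = 1.3611%
E(R_Maddox) = R_f + β × MRP = 1.3611% + 1.24 × 6.8795% = 9.89%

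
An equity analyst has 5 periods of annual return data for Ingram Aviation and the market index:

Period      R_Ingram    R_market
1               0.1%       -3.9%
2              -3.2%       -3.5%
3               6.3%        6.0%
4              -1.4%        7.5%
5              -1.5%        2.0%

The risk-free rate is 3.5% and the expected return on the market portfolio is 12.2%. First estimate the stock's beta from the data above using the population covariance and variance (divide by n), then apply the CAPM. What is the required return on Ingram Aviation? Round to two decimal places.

Mean R_i = (0.1 − 3.2 + 6.3 − 1.4 − 1.5) / 5 = 0.0600%
Mean R_m = (-3.9 − 3.5 + 6.0 + 7.5 + 2.0) / 5 = 1.6200%
Σ(R_i − R̄_i)(R_m − R̄_m) = 34.6240  ⇒  Cov = 34.6240 / 5 = 6.9248
Σ(R_m − R̄_m)² = 110.5880  ⇒  Var(R_m) = 110.5880 / 5 = 22.1176
β = Cov / Var(R_m) = 6.9248 / 22.1176 = 0.3131
MRP = 12.2% − 3.5% = 8.70%
E(R) = R_f + β × MRP = 3.5% + 0.3131 × 8.7% = 6.22%

6.22%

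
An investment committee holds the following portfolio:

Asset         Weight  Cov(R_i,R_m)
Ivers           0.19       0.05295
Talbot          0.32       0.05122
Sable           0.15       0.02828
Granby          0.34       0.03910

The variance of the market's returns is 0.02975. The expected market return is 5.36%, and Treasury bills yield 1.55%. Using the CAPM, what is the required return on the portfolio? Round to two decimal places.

β_Ivers = 0.05295 / 0.02975 = 1.7798
β_Talbot = 0.05122 / 0.02975 = 1.7217
β_Sable = 0.02828 / 0.02975 = 0.9506
β_Granby = 0.03910 / 0.02975 = 1.3143
β_P = Σ w_i β_i = 0.19×1.7798 + 0.32×1.7217 + 0.15×0.9506 + 0.34×1.3143 = 1.4786
MRP = 5.36% − 1.55% = 3.81%
E(R_P) = R_f + β_P × MRP = 1.55% + 1.4786 × 3.81% = 7.18%

7.18%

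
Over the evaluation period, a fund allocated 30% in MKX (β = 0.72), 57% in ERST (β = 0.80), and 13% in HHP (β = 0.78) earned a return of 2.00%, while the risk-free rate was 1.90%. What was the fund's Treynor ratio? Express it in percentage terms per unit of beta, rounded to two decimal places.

β_P = 0.30×0.72 + 0.57×0.80 + 0.13×0.78 = 0.7734
Treynor = (R_P − R_f) / β_P = (2.00% − 1.90%) / 0.7734 = 0.10% / 0.7734 = 0.13%

0.13%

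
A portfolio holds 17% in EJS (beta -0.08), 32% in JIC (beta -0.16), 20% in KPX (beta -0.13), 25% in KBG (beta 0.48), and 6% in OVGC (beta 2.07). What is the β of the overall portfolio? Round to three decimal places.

0.153

β_P = Σ w_i β_i = 0.17×-0.08 + 0.32×-0.16 + 0.20×-0.13 + 0.25×0.48 + 0.06×2.07 = 0.1534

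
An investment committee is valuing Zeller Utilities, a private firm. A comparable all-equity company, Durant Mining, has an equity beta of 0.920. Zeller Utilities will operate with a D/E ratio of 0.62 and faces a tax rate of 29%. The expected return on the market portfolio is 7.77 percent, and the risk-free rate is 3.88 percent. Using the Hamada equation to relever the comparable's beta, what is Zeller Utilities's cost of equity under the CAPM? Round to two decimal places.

β_L = β_U × [1 + (1 − t)(D/E)] = 0.920 × [1 + (1 − 0.29) × 0.62]
    = 0.920 × [1 + 0.71 × 0.62] = 0.920 × 1.4402 = 1.3250
MRP = 7.77% − 3.88% = 3.89%
E(R) = R_f + β_L × MRP = 3.88% + 1.3250 × 3.89% = 9.03%

9.03%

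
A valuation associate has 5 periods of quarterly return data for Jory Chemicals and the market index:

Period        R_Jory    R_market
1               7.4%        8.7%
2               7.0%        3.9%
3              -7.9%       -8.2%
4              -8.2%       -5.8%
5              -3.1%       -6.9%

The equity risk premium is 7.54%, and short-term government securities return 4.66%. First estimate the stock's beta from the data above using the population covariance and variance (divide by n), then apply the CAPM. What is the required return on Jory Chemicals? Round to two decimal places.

Mean R_i = (7.4 + 7.0 − 7.9 − 8.2 − 3.1) / 5 = -0.9600%
Mean R_m = (8.7 + 3.9 − 8.2 − 5.8 − 6.9) / 5 = -1.6600%
Σ(R_i − R̄_i)(R_m − R̄_m) = 217.4420  ⇒  Cov = 217.4420 / 5 = 43.4884
Σ(R_m − R̄_m)² = 225.6120  ⇒  Var(R_m) = 225.6120 / 5 = 45.1224
β = Cov / Var(R_m) = 43.4884 / 45.1224 = 0.9638
E(R) = R_f + β × MRP = 4.66% + 0.9638 × 7.54% = 11.93%

11.93%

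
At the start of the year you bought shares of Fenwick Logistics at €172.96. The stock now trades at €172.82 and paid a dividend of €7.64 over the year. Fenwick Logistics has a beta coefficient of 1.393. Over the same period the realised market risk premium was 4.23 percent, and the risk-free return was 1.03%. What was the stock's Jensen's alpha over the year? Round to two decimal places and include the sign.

-2.59%

Realised HPR = (P1 + D1 − P0) / P0 = (172.82 + 7.64 − 172.96) / 172.96 = 7.50 / 172.96 = 4.3363%
CAPM required = R_f + β·MRP = 1.03% + 1.393 × 4.23% = 6.92239%
α = realised − required = 4.3363% − 6.92239% = -2.59%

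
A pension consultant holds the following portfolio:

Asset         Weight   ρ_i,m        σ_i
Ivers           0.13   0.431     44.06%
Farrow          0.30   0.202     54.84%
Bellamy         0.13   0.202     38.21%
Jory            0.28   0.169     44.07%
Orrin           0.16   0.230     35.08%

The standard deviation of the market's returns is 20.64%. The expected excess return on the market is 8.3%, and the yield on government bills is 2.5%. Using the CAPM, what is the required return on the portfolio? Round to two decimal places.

β_Ivers = 0.431 × 44.06% / 20.64% = 0.9201
β_Farrow = 0.202 × 54.84% / 20.64% = 0.5367
β_Bellamy = 0.202 × 38.21% / 20.64% = 0.3740
β_Jory = 0.169 × 44.07% / 20.64% = 0.3608
β_Orrin = 0.230 × 35.08% / 20.64% = 0.3909
β_P = Σ w_i β_i = 0.13×0.9201 + 0.30×0.5367 + 0.13×0.3740 + 0.28×0.3608 + 0.16×0.3909 = 0.4928
E(R_P) = R_f + β_P × MRP = 2.5% + 0.4928 × 8.3% = 6.59%

6.59%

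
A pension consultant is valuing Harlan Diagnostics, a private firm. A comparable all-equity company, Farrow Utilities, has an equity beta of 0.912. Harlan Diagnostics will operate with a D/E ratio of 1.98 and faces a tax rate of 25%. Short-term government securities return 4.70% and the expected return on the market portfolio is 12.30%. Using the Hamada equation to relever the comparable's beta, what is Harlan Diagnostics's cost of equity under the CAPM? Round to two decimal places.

β_L = β_U × [1 + (1 − t)(D/E)] = 0.912 × [1 + (1 − 0.25) × 1.98]
    = 0.912 × [1 + 0.75 × 1.98] = 0.912 × 2.4850 = 2.2663
MRP = 12.30% − 4.70% = 7.60%
E(R) = R_f + β_L × MRP = 4.70% + 2.2663 × 7.60% = 21.92%

21.92%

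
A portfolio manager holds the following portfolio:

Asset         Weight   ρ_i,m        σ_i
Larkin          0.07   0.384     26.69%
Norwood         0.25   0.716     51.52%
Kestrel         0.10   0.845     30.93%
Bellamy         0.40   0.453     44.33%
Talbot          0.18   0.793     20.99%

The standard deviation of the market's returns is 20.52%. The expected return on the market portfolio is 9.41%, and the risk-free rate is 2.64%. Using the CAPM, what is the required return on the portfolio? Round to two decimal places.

10.42%

β_Larkin = 0.384 × 26.69% / 20.52% = 0.4995
β_Norwood = 0.716 × 51.52% / 20.52% = 1.7977
β_Kestrel = 0.845 × 30.93% / 20.52% = 1.2737
β_Bellamy = 0.453 × 44.33% / 20.52% = 0.9786
β_Talbot = 0.793 × 20.99% / 20.52% = 0.8112
β_P = Σ w_i β_i = 0.07×0.4995 + 0.25×1.7977 + 0.10×1.2737 + 0.40×0.9786 + 0.18×0.8112 = 1.1492
MRP = 9.41% − 2.64% = 6.77%
E(R_P) = R_f + β_P × MRP = 2.64% + 1.1492 × 6.77% = 10.42%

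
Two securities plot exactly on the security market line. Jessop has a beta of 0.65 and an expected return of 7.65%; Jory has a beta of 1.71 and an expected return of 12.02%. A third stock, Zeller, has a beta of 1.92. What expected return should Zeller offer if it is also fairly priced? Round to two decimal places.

12.89%

MRP (SML slope) = (12.02% − 7.65%) / (1.71 − 0.65) = 4.37% / 1.06 = 4.1226%
R_f (intercept) = 7.65% − 0.65 × 4.1226% = 4.9703%
E(R_Zeller) = R_f + β × MRP = 4.9703% + 1.92 × 4.1226% = 12.89%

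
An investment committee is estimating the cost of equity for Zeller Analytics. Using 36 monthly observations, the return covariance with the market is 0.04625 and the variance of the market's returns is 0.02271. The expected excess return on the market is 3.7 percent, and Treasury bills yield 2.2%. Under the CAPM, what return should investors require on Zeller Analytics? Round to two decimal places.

β = Cov(R_i, R_m) / Var(R_m) = 0.04625 / 0.02271 = 2.0365
E(R) = R_f + β × MRP = 2.2% + 2.0365 × 3.7% = 9.74%

9.74%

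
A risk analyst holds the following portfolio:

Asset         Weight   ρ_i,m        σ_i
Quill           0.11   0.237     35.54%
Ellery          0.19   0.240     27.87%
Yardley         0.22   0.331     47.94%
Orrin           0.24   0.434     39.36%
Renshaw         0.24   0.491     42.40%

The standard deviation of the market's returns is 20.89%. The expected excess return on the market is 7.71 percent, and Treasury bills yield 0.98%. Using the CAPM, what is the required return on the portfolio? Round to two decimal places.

6.44%

β_Quill = 0.237 × 35.54% / 20.89% = 0.4032
β_Ellery = 0.240 × 27.87% / 20.89% = 0.3202
β_Yardley = 0.331 × 47.94% / 20.89% = 0.7596
β_Orrin = 0.434 × 39.36% / 20.89% = 0.8177
β_Renshaw = 0.491 × 42.40% / 20.89% = 0.9966
β_P = Σ w_i β_i = 0.11×0.4032 + 0.19×0.3202 + 0.22×0.7596 + 0.24×0.8177 + 0.24×0.9966 = 0.7077
E(R_P) = R_f + β_P × MRP = 0.98% + 0.7077 × 7.71% = 6.44%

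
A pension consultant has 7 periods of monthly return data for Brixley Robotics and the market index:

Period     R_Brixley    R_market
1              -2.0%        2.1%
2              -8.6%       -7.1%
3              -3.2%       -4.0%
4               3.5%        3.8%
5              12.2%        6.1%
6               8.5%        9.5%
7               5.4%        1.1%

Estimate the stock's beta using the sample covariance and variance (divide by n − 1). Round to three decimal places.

1.118

Mean R_i = (-2.0 − 8.6 − 3.2 + 3.5 + 12.2 + 8.5 + 5.4) / 7 = 2.2571%
Mean R_m = (2.1 − 7.1 − 4.0 + 3.8 + 6.1 + 9.5 + 1.1) / 7 = 1.6429%
Σ(R_i − R̄_i)(R_m − R̄_m) = 218.1129  ⇒  Cov = 218.1129 / 6 = 36.3522
Σ(R_m − R̄_m)² = 195.0371  ⇒  Var(R_m) = 195.0371 / 6 = 32.5062
β = Cov / Var(R_m) = 36.3522 / 32.5062 = 1.1183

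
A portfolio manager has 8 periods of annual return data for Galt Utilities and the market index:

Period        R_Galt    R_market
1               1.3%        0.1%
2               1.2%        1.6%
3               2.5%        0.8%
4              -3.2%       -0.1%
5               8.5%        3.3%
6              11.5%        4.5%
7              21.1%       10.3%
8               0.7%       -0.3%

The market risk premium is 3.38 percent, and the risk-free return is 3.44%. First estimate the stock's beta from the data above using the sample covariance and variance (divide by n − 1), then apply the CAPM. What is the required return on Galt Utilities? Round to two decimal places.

10.66%

Mean R_i = (1.3 + 1.2 + 2.5 − 3.2 + 8.5 + 11.5 + 21.1 + 0.7) / 8 = 5.4500%
Mean R_m = (0.1 + 1.6 + 0.8 − 0.1 + 3.3 + 4.5 + 10.3 − 0.3) / 8 = 2.5250%
Σ(R_i − R̄_i)(R_m − R̄_m) = 191.2000  ⇒  Cov = 191.2000 / 7 = 27.3143
Σ(R_m − R̄_m)² = 89.5350  ⇒  Var(R_m) = 89.5350 / 7 = 12.7907
β = Cov / Var(R_m) = 27.3143 / 12.7907 = 2.1355
E(R) = R_f + β × MRP = 3.44% + 2.1355 × 3.38% = 10.66%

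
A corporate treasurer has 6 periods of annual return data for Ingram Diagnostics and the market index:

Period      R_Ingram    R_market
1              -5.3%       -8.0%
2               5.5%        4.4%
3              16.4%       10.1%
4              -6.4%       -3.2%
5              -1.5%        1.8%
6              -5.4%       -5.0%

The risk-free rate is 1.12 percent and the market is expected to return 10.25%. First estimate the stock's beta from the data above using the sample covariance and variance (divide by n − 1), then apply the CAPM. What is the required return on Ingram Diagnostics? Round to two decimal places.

12.42%

Mean R_i = (-5.3 + 5.5 + 16.4 − 6.4 − 1.5 − 5.4) / 6 = 0.5500%
Mean R_m = (-8.0 + 4.4 + 10.1 − 3.2 + 1.8 − 5.0) / 6 = 0.0167%
Σ(R_i − R̄_i)(R_m − R̄_m) = 276.9650  ⇒  Cov = 276.9650 / 5 = 55.3930
Σ(R_m − R̄_m)² = 223.8483  ⇒  Var(R_m) = 223.8483 / 5 = 44.7697
β = Cov / Var(R_m) = 55.3930 / 44.7697 = 1.2373
MRP = 10.25% − 1.12% = 9.13%
E(R) = R_f + β × MRP = 1.12% + 1.2373 × 9.13% = 12.42%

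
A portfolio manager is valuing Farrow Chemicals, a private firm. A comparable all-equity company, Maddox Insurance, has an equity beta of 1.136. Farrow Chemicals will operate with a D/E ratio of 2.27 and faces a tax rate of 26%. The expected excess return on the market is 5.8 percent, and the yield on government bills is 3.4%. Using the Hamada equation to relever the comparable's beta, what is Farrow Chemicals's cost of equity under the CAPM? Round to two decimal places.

β_L = β_U × [1 + (1 − t)(D/E)] = 1.136 × [1 + (1 − 0.26) × 2.27]
    = 1.136 × [1 + 0.74 × 2.27] = 1.136 × 2.6798 = 3.0443
E(R) = R_f + β_L × MRP = 3.4% + 3.0443 × 5.8% = 21.06%

21.06%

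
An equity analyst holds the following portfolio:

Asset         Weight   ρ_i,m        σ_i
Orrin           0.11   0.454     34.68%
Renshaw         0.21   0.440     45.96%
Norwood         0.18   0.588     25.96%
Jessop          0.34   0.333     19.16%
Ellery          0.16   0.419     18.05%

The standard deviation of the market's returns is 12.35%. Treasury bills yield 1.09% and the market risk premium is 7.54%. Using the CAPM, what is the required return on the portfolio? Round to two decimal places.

β_Orrin = 0.454 × 34.68% / 12.35% = 1.2749
β_Renshaw = 0.440 × 45.96% / 12.35% = 1.6374
β_Norwood = 0.588 × 25.96% / 12.35% = 1.2360
β_Jessop = 0.333 × 19.16% / 12.35% = 0.5166
β_Ellery = 0.419 × 18.05% / 12.35% = 0.6124
β_P = Σ w_i β_i = 0.11×1.2749 + 0.21×1.6374 + 0.18×1.2360 + 0.34×0.5166 + 0.16×0.6124 = 0.9802
E(R_P) = R_f + β_P × MRP = 1.09% + 0.9802 × 7.54% = 8.48%

8.48%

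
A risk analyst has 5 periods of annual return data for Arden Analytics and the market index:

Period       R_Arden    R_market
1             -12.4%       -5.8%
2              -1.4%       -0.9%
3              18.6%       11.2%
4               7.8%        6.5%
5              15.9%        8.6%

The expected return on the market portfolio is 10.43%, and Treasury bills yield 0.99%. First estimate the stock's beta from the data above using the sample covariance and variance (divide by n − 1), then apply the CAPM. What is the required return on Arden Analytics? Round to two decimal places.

17.91%

Mean R_i = (-12.4 − 1.4 + 18.6 + 7.8 + 15.9) / 5 = 5.7000%
Mean R_m = (-5.8 − 0.9 + 11.2 + 6.5 + 8.6) / 5 = 3.9200%
Σ(R_i − R̄_i)(R_m − R̄_m) = 357.2200  ⇒  Cov = 357.2200 / 4 = 89.3050
Σ(R_m − R̄_m)² = 199.2680  ⇒  Var(R_m) = 199.2680 / 4 = 49.8170
β = Cov / Var(R_m) = 89.3050 / 49.8170 = 1.7927
MRP = 10.43% − 0.99% = 9.44%
E(R) = R_f + β × MRP = 0.99% + 1.7927 × 9.44% = 17.91%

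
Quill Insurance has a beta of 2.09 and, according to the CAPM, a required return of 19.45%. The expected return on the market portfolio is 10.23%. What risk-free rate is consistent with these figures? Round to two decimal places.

E(R) = R_f + β(E(R_m) − R_f) = R_f(1 − β) + β·E(R_m)
19.45% = R_f × (1 − 2.09) + 2.09 × 10.23%
19.45% = R_f × -1.09 + 21.3807%
R_f = (19.45% − 21.3807%) / -1.09 = 1.77%

1.77%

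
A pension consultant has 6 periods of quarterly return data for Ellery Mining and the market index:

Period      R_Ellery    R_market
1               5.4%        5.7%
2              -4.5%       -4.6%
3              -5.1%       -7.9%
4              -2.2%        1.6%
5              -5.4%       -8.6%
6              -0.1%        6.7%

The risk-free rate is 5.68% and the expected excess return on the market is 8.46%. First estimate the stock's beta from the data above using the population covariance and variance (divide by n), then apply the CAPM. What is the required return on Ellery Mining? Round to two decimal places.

10.11%

Mean R_i = (5.4 − 4.5 − 5.1 − 2.2 − 5.4 − 0.1) / 6 = -1.9833%
Mean R_m = (5.7 − 4.6 − 7.9 + 1.6 − 8.6 + 6.7) / 6 = -1.1833%
Σ(R_i − R̄_i)(R_m − R̄_m) = 119.9383  ⇒  Cov = 119.9383 / 6 = 19.9897
Σ(R_m − R̄_m)² = 229.0683  ⇒  Var(R_m) = 229.0683 / 6 = 38.1781
β = Cov / Var(R_m) = 19.9897 / 38.1781 = 0.5236
E(R) = R_f + β × MRP = 5.68% + 0.5236 × 8.46% = 10.11%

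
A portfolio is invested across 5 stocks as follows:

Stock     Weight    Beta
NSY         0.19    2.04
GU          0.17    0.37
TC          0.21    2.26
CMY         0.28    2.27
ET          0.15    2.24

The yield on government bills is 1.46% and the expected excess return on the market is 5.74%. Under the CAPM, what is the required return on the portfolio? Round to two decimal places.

12.35%

β_P = Σ w_i β_i = 0.19×2.04 + 0.17×0.37 + 0.21×2.26 + 0.28×2.27 + 0.15×2.24 = 1.8967
E(R_P) = R_f + β_P × MRP = 1.46% + 1.8967 × 5.74% = 12.35%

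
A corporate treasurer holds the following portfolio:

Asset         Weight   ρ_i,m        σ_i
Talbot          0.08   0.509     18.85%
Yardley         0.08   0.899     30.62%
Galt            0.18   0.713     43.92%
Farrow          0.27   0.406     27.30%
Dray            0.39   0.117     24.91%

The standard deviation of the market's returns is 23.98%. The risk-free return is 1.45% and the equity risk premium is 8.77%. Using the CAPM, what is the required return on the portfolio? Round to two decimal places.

6.11%

β_Talbot = 0.509 × 18.85% / 23.98% = 0.4001
β_Yardley = 0.899 × 30.62% / 23.98% = 1.1479
β_Galt = 0.713 × 43.92% / 23.98% = 1.3059
β_Farrow = 0.406 × 27.30% / 23.98% = 0.4622
β_Dray = 0.117 × 24.91% / 23.98% = 0.1215
β_P = Σ w_i β_i = 0.08×0.4001 + 0.08×1.1479 + 0.18×1.3059 + 0.27×0.4622 + 0.39×0.1215 = 0.5311
E(R_P) = R_f + β_P × MRP = 1.45% + 0.5311 × 8.77% = 6.11%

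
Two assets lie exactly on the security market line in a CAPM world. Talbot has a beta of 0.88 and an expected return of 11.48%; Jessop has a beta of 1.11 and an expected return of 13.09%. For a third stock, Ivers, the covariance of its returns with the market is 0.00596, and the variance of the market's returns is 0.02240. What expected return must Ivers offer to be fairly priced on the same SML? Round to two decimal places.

7.18%

MRP = (13.09% − 11.48%) / (1.11 − 0.88) = 7.0000%
R_f = 11.48% − 0.88 × 7.0000% = 5.3200%
β_Ivers = Cov / Var(R_m) = 0.00596 / 0.02240 = 0.2661
E(R_Ivers) = R_f + β × MRP = 5.3200% + 0.2661 × 7.0000% = 7.18%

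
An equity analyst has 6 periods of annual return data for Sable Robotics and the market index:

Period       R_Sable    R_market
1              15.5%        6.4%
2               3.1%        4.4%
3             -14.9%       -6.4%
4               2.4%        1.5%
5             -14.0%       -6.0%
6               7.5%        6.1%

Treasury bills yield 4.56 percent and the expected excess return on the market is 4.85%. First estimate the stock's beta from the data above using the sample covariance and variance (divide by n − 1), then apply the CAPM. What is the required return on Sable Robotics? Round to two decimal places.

14.27%

Mean R_i = (15.5 + 3.1 − 14.9 + 2.4 − 14.0 + 7.5) / 6 = -0.0667%
Mean R_m = (6.4 + 4.4 − 6.4 + 1.5 − 6.0 + 6.1) / 6 = 1.0000%
Σ(R_i − R̄_i)(R_m − R̄_m) = 341.9500  ⇒  Cov = 341.9500 / 5 = 68.3900
Σ(R_m − R̄_m)² = 170.7400  ⇒  Var(R_m) = 170.7400 / 5 = 34.1480
β = Cov / Var(R_m) = 68.3900 / 34.1480 = 2.0028
E(R) = R_f + β × MRP = 4.56% + 2.0028 × 4.85% = 14.27%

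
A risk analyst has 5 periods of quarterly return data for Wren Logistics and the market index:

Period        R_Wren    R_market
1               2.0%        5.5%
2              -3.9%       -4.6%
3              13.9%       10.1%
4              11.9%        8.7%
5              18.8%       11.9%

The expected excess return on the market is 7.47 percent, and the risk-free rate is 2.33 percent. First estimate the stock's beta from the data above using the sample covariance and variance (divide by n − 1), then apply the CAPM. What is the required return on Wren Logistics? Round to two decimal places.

Mean R_i = (2.0 − 3.9 + 13.9 + 11.9 + 18.8) / 5 = 8.5400%
Mean R_m = (5.5 − 4.6 + 10.1 + 8.7 + 11.9) / 5 = 6.3200%
Σ(R_i − R̄_i)(R_m − R̄_m) = 226.7160  ⇒  Cov = 226.7160 / 4 = 56.6790
Σ(R_m − R̄_m)² = 171.0080  ⇒  Var(R_m) = 171.0080 / 4 = 42.7520
β = Cov / Var(R_m) = 56.6790 / 42.7520 = 1.3258
E(R) = R_f + β × MRP = 2.33% + 1.3258 × 7.47% = 12.23%

12.23%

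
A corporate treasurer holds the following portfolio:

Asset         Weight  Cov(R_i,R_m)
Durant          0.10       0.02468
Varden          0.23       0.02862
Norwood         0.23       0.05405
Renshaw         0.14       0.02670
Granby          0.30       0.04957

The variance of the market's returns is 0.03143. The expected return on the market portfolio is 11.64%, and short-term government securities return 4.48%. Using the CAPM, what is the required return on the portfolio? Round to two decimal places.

13.61%

β_Durant = 0.02468 / 0.03143 = 0.7852
β_Varden = 0.02862 / 0.03143 = 0.9106
β_Norwood = 0.05405 / 0.03143 = 1.7197
β_Renshaw = 0.02670 / 0.03143 = 0.8495
β_Granby = 0.04957 / 0.03143 = 1.5772
β_P = Σ w_i β_i = 0.10×0.7852 + 0.23×0.9106 + 0.23×1.7197 + 0.14×0.8495 + 0.30×1.5772 = 1.2756
MRP = 11.64% − 4.48% = 7.16%
E(R_P) = R_f + β_P × MRP = 4.48% + 1.2756 × 7.16% = 13.61%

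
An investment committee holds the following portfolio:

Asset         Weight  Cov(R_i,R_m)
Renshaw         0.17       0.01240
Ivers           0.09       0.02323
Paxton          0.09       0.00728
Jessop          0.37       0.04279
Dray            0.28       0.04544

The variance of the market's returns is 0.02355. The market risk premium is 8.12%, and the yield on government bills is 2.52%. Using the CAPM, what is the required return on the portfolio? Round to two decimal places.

β_Renshaw = 0.01240 / 0.02355 = 0.5265
β_Ivers = 0.02323 / 0.02355 = 0.9864
β_Paxton = 0.00728 / 0.02355 = 0.3091
β_Jessop = 0.04279 / 0.02355 = 1.8170
β_Dray = 0.04544 / 0.02355 = 1.9295
β_P = Σ w_i β_i = 0.17×0.5265 + 0.09×0.9864 + 0.09×0.3091 + 0.37×1.8170 + 0.28×1.9295 = 1.4187
E(R_P) = R_f + β_P × MRP = 2.52% + 1.4187 × 8.12% = 14.04%

14.04%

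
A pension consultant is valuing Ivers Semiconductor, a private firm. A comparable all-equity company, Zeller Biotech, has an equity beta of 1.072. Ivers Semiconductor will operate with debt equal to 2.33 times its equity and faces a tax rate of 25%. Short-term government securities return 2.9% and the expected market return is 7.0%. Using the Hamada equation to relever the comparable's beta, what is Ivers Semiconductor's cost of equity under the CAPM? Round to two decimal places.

β_L = β_U × [1 + (1 − t)(D/E)] = 1.072 × [1 + (1 − 0.25) × 2.33]
    = 1.072 × [1 + 0.75 × 2.33] = 1.072 × 2.7475 = 2.9453
MRP = 7.0% − 2.9% = 4.10%
E(R) = R_f + β_L × MRP = 2.9% + 2.9453 × 4.1% = 14.98%

14.98%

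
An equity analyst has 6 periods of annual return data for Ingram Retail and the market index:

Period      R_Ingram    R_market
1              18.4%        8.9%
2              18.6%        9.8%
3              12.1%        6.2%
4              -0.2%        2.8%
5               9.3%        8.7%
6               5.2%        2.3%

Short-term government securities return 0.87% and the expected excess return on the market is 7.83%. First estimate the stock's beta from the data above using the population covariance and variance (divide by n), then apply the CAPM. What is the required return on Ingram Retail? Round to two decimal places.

Mean R_i = (18.4 + 18.6 + 12.1 − 0.2 + 9.3 + 5.2) / 6 = 10.5667%
Mean R_m = (8.9 + 9.8 + 6.2 + 2.8 + 8.7 + 2.3) / 6 = 6.4500%
Σ(R_i − R̄_i)(R_m − R̄_m) = 104.4400  ⇒  Cov = 104.4400 / 6 = 17.4067
Σ(R_m − R̄_m)² = 52.8950  ⇒  Var(R_m) = 52.8950 / 6 = 8.8158
β = Cov / Var(R_m) = 17.4067 / 8.8158 = 1.9745
E(R) = R_f + β × MRP = 0.87% + 1.9745 × 7.83% = 16.33%

16.33%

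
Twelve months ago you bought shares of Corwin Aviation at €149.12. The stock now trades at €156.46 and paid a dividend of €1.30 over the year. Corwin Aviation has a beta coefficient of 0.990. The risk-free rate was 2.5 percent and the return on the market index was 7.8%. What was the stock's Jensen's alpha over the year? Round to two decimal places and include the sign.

Realised HPR = (P1 + D1 − P0) / P0 = (156.46 + 1.30 − 149.12) / 149.12 = 8.64 / 149.12 = 5.7940%
MRP = 7.8% − 2.5% = 5.30%
CAPM required = R_f + β·MRP = 2.5% + 0.990 × 5.3% = 7.7470%
α = realised − required = 5.7940% − 7.7470% = -1.95%

-1.95%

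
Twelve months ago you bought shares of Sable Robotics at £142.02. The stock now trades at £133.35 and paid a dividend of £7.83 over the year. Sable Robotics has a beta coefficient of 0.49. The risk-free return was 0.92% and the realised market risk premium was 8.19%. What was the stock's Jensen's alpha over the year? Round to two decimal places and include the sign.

Realised HPR = (P1 + D1 − P0) / P0 = (133.35 + 7.83 − 142.02) / 142.02 = -0.84 / 142.02 = -0.5915%
CAPM required = R_f + β·MRP = 0.92% + 0.49 × 8.19% = 4.9331%
α = realised − required = -0.5915% − 4.9331% = -5.52%

-5.52%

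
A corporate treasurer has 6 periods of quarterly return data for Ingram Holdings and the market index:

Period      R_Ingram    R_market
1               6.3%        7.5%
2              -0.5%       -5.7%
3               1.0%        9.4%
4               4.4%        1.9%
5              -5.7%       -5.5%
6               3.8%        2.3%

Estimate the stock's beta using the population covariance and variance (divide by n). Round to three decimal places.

Mean R_i = (6.3 − 0.5 + 1.0 + 4.4 − 5.7 + 3.8) / 6 = 1.5500%
Mean R_m = (7.5 − 5.7 + 9.4 + 1.9 − 5.5 + 2.3) / 6 = 1.6500%
Σ(R_i − R̄_i)(R_m − R̄_m) = 92.6050  ⇒  Cov = 92.6050 / 6 = 15.4342
Σ(R_m − R̄_m)² = 199.9150  ⇒  Var(R_m) = 199.9150 / 6 = 33.3192
β = Cov / Var(R_m) = 15.4342 / 33.3192 = 0.4632

0.463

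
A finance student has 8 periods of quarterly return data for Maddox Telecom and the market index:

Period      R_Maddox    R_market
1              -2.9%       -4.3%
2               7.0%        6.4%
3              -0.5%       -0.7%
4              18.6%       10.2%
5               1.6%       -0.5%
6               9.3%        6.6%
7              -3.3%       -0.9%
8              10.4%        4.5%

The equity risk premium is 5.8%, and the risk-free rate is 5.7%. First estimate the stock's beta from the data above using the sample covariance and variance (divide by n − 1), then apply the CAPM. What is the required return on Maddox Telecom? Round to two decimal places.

Mean R_i = (-2.9 + 7.0 − 0.5 + 18.6 + 1.6 + 9.3 − 3.3 + 10.4) / 8 = 5.0250%
Mean R_m = (-4.3 + 6.4 − 0.7 + 10.2 − 0.5 + 6.6 − 0.9 + 4.5) / 8 = 2.6625%
Σ(R_i − R̄_i)(R_m − R̄_m) = 250.6575  ⇒  Cov = 250.6575 / 7 = 35.8082
Σ(R_m − R̄_m)² = 172.1388  ⇒  Var(R_m) = 172.1388 / 7 = 24.5913
β = Cov / Var(R_m) = 35.8082 / 24.5913 = 1.4561
E(R) = R_f + β × MRP = 5.7% + 1.4561 × 5.8% = 14.15%

14.15%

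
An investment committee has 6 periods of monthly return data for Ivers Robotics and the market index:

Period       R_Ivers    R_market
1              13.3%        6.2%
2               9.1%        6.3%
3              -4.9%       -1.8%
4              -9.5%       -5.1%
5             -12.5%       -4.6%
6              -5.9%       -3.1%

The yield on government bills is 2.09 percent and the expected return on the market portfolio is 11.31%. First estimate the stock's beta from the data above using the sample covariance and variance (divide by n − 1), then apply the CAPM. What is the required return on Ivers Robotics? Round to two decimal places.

Mean R_i = (13.3 + 9.1 − 4.9 − 9.5 − 12.5 − 5.9) / 6 = -1.7333%
Mean R_m = (6.2 + 6.3 − 1.8 − 5.1 − 4.6 − 3.1) / 6 = -0.3500%
Σ(R_i − R̄_i)(R_m − R̄_m) = 269.2100  ⇒  Cov = 269.2100 / 5 = 53.8420
Σ(R_m − R̄_m)² = 137.4150  ⇒  Var(R_m) = 137.4150 / 5 = 27.4830
β = Cov / Var(R_m) = 53.8420 / 27.4830 = 1.9591
MRP = 11.31% − 2.09% = 9.22%
E(R) = R_f + β × MRP = 2.09% + 1.9591 × 9.22% = 20.15%

20.15%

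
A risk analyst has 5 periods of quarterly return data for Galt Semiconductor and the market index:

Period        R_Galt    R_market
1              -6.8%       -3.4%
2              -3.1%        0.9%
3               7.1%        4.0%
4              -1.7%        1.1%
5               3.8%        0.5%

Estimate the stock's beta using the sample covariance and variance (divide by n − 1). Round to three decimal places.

Mean R_i = (-6.8 − 3.1 + 7.1 − 1.7 + 3.8) / 5 = -0.1400%
Mean R_m = (-3.4 + 0.9 + 4.0 + 1.1 + 0.5) / 5 = 0.6200%
Σ(R_i − R̄_i)(R_m − R̄_m) = 49.1940  ⇒  Cov = 49.1940 / 4 = 12.2985
Σ(R_m − R̄_m)² = 27.9080  ⇒  Var(R_m) = 27.9080 / 4 = 6.9770
β = Cov / Var(R_m) = 12.2985 / 6.9770 = 1.7627

1.763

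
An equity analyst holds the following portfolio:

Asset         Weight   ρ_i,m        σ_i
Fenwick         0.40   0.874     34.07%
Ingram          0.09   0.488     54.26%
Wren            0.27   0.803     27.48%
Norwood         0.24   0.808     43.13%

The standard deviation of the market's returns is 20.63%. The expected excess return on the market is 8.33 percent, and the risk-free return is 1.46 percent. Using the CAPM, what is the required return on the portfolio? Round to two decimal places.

β_Fenwick = 0.874 × 34.07% / 20.63% = 1.4434
β_Ingram = 0.488 × 54.26% / 20.63% = 1.2835
β_Wren = 0.803 × 27.48% / 20.63% = 1.0696
β_Norwood = 0.808 × 43.13% / 20.63% = 1.6892
β_P = Σ w_i β_i = 0.40×1.4434 + 0.09×1.2835 + 0.27×1.0696 + 0.24×1.6892 = 1.3871
E(R_P) = R_f + β_P × MRP = 1.46% + 1.3871 × 8.33% = 13.01%

13.01%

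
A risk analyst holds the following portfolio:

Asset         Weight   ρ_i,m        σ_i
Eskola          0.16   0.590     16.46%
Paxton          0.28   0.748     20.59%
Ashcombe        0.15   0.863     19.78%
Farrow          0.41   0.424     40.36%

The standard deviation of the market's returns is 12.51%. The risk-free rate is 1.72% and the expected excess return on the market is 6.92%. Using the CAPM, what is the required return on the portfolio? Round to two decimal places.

10.26%

β_Eskola = 0.590 × 16.46% / 12.51% = 0.7763
β_Paxton = 0.748 × 20.59% / 12.51% = 1.2311
β_Ashcombe = 0.863 × 19.78% / 12.51% = 1.3645
β_Farrow = 0.424 × 40.36% / 12.51% = 1.3679
β_P = Σ w_i β_i = 0.16×0.7763 + 0.28×1.2311 + 0.15×1.3645 + 0.41×1.3679 = 1.2344
E(R_P) = R_f + β_P × MRP = 1.72% + 1.2344 × 6.92% = 10.26%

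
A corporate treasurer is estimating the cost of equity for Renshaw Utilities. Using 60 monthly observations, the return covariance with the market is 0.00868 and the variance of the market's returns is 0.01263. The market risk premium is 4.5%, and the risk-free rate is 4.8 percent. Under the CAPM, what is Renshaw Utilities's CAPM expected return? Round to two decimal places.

7.89%

β = Cov(R_i, R_m) / Var(R_m) = 0.00868 / 0.01263 = 0.6873
E(R) = R_f + β × MRP = 4.8% + 0.6873 × 4.5% = 7.89%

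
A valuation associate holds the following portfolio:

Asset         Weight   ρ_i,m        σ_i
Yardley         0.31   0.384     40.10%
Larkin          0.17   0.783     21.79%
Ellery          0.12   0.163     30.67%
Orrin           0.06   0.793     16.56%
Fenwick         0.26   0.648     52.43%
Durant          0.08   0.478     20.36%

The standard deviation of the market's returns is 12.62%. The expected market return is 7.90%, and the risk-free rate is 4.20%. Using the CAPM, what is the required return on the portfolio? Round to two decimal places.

9.67%

β_Yardley = 0.384 × 40.10% / 12.62% = 1.2202
β_Larkin = 0.783 × 21.79% / 12.62% = 1.3519
β_Ellery = 0.163 × 30.67% / 12.62% = 0.3961
β_Orrin = 0.793 × 16.56% / 12.62% = 1.0406
β_Fenwick = 0.648 × 52.43% / 12.62% = 2.6921
β_Durant = 0.478 × 20.36% / 12.62% = 0.7712
β_P = Σ w_i β_i = 0.31×1.2202 + 0.17×1.3519 + 0.12×0.3961 + 0.06×1.0406 + 0.26×2.6921 + 0.08×0.7712 = 1.4797
MRP = 7.90% − 4.20% = 3.70%
E(R_P) = R_f + β_P × MRP = 4.20% + 1.4797 × 3.70% = 9.67%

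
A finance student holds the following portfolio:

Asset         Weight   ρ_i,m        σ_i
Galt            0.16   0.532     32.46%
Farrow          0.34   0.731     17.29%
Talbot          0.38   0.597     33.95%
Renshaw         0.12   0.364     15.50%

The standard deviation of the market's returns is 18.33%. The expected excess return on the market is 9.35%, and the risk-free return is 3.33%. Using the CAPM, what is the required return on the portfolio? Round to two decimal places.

11.21%

β_Galt = 0.532 × 32.46% / 18.33% = 0.9421
β_Farrow = 0.731 × 17.29% / 18.33% = 0.6895
β_Talbot = 0.597 × 33.95% / 18.33% = 1.1057
β_Renshaw = 0.364 × 15.50% / 18.33% = 0.3078
β_P = Σ w_i β_i = 0.16×0.9421 + 0.34×0.6895 + 0.38×1.1057 + 0.12×0.3078 = 0.8423
E(R_P) = R_f + β_P × MRP = 3.33% + 0.8423 × 9.35% = 11.21%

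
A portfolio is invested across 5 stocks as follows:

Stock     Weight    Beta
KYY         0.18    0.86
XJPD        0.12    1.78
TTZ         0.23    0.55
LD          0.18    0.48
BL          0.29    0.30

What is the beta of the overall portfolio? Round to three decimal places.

0.668

β_P = Σ w_i β_i = 0.18×0.86 + 0.12×1.78 + 0.23×0.55 + 0.18×0.48 + 0.29×0.30 = 0.6683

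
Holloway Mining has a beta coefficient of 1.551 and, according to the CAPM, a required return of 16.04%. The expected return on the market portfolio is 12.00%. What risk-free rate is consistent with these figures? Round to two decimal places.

4.67%

E(R) = R_f + β(E(R_m) − R_f) = R_f(1 − β) + β·E(R_m)
16.04% = R_f × (1 − 1.551) + 1.551 × 12.00%
16.04% = R_f × -0.551 + 18.61200%
R_f = (16.04% − 18.61200%) / -0.551 = 4.67%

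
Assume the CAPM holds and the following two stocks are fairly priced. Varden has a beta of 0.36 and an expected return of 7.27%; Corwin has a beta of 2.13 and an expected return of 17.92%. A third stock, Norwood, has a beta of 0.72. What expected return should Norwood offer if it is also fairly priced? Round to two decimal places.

9.44%

MRP (SML slope) = (17.92% − 7.27%) / (2.13 − 0.36) = 10.65% / 1.77 = 6.0169%
R_f (intercept) = 7.27% − 0.36 × 6.0169% = 5.1039%
E(R_Norwood) = R_f + β × MRP = 5.1039% + 0.72 × 6.0169% = 9.44%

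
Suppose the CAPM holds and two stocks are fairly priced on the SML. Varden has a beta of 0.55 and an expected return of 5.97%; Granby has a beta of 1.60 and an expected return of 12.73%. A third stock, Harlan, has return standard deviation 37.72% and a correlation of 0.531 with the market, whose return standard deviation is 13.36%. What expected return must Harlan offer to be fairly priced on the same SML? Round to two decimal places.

MRP = (12.73% − 5.97%) / (1.60 − 0.55) = 6.4381%
R_f = 5.97% − 0.55 × 6.4381% = 2.4290%
β_Harlan = ρ·σ_i/σ_m = 0.531 × 37.72 / 13.36 = 1.4992
E(R_Harlan) = R_f + β × MRP = 2.4290% + 1.4992 × 6.4381% = 12.08%

12.08%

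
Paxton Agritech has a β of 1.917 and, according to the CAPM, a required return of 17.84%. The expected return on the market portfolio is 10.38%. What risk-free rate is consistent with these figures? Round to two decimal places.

2.24%

E(R) = R_f + β(E(R_m) − R_f) = R_f(1 − β) + β·E(R_m)
17.84% = R_f × (1 − 1.917) + 1.917 × 10.38%
17.84% = R_f × -0.917 + 19.89846%
R_f = (17.84% − 19.89846%) / -0.917 = 2.24%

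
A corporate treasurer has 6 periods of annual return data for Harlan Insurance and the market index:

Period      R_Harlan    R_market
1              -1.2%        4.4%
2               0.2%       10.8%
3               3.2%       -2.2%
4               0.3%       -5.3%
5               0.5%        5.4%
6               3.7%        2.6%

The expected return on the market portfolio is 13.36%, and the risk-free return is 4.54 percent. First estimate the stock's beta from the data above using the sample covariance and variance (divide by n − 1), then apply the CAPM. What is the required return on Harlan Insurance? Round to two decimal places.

Mean R_i = (-1.2 + 0.2 + 3.2 + 0.3 + 0.5 + 3.7) / 6 = 1.1167%
Mean R_m = (4.4 + 10.8 − 2.2 − 5.3 + 5.4 + 2.6) / 6 = 2.6167%
Σ(R_i − R̄_i)(R_m − R̄_m) = -16.9617  ⇒  Cov = -16.9617 / 5 = -3.3923
Σ(R_m − R̄_m)² = 163.7683  ⇒  Var(R_m) = 163.7683 / 5 = 32.7537
β = Cov / Var(R_m) = -3.3923 / 32.7537 = -0.1036
MRP = 13.36% − 4.54% = 8.82%
E(R) = R_f + β × MRP = 4.54% + -0.1036 × 8.82% = 3.63%

3.63%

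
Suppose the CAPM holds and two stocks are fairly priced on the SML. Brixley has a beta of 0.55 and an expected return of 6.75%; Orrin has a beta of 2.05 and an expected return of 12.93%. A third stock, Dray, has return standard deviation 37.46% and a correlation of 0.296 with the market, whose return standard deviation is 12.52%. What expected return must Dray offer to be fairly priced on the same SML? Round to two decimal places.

MRP = (12.93% − 6.75%) / (2.05 − 0.55) = 4.1200%
R_f = 6.75% − 0.55 × 4.1200% = 4.4840%
β_Dray = ρ·σ_i/σ_m = 0.296 × 37.46 / 12.52 = 0.8856
E(R_Dray) = R_f + β × MRP = 4.4840% + 0.8856 × 4.1200% = 8.13%

8.13%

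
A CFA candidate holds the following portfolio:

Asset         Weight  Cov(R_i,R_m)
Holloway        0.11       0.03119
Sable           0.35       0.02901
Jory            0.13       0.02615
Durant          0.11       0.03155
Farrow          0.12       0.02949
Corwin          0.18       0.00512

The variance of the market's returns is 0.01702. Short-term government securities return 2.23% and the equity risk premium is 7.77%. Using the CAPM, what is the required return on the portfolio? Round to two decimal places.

13.60%

β_Holloway = 0.03119 / 0.01702 = 1.8325
β_Sable = 0.02901 / 0.01702 = 1.7045
β_Jory = 0.02615 / 0.01702 = 1.5364
β_Durant = 0.03155 / 0.01702 = 1.8537
β_Farrow = 0.02949 / 0.01702 = 1.7327
β_Corwin = 0.00512 / 0.01702 = 0.3008
β_P = Σ w_i β_i = 0.11×1.8325 + 0.35×1.7045 + 0.13×1.5364 + 0.11×1.8537 + 0.12×1.7327 + 0.18×0.3008 = 1.4639
E(R_P) = R_f + β_P × MRP = 2.23% + 1.4639 × 7.77% = 13.60%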